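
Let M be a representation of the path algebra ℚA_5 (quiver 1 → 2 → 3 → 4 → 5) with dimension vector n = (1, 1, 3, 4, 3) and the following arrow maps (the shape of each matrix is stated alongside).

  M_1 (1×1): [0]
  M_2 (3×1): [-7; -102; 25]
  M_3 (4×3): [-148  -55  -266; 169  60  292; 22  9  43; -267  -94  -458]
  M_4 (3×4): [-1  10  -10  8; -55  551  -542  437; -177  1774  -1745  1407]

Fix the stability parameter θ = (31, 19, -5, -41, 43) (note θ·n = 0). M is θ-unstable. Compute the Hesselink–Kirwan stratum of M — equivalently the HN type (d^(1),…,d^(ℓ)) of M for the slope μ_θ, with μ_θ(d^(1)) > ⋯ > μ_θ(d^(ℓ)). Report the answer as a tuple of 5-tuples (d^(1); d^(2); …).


Via rank(M_{q-1}∘⋯∘M_p): M ≅ I[1,1], I[2,4], I[3,5]^2, I[4,5].
μ_θ-semistable layers: μ^(1)=43; μ^(2)=31; μ^(3)=-9; μ^(4)=-23; μ^(5)=-41

((0, 0, 0, 0, 3); (1, 0, 0, 0, 0); (0, 1, 1, 1, 0); (0, 0, 2, 2, 0); (0, 0, 0, 1, 0))


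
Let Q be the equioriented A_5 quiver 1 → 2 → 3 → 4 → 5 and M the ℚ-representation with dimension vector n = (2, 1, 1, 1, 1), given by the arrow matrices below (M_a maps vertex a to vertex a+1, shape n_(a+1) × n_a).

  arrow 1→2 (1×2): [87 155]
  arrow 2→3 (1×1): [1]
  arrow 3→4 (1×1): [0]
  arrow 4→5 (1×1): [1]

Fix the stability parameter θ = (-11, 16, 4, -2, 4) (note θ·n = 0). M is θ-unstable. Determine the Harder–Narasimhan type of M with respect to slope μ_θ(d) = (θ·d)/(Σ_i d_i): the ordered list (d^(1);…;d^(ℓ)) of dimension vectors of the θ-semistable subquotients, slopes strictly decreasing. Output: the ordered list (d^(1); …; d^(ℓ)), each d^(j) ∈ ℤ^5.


Barcode: M ≅ I[1,1], I[1,3], I[4,5]. HN layers by μ_θ (4 steps, strictly decreasing):
  μ^(1)=10; μ^(2)=4; μ^(3)=-2; μ^(4)=-11

((0, 1, 1, 0, 0); (0, 0, 0, 0, 1); (0, 0, 0, 1, 0); (2, 0, 0, 0, 0))


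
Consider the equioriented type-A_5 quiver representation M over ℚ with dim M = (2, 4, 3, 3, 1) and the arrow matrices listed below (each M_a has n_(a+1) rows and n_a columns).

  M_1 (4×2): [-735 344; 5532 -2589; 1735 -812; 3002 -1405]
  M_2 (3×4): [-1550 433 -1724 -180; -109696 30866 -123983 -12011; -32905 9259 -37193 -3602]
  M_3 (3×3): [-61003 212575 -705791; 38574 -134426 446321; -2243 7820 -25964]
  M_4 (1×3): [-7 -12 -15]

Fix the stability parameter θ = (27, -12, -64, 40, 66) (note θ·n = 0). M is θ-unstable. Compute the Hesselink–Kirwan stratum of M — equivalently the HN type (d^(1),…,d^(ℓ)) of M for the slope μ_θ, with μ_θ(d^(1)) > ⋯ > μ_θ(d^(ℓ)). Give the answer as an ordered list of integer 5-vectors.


Interval decomposition of M: I[1,4], I[1,5], I[2,2], I[2,4].
HN type (ℓ=5): μ^(1)=66; μ^(2)=40; μ^(3)=-12; μ^(4)=-49/3; μ^(5)=-38

((0, 0, 0, 0, 1); (0, 0, 0, 3, 0); (0, 1, 0, 0, 0); (2, 2, 2, 0, 0); (0, 1, 1, 0, 0))


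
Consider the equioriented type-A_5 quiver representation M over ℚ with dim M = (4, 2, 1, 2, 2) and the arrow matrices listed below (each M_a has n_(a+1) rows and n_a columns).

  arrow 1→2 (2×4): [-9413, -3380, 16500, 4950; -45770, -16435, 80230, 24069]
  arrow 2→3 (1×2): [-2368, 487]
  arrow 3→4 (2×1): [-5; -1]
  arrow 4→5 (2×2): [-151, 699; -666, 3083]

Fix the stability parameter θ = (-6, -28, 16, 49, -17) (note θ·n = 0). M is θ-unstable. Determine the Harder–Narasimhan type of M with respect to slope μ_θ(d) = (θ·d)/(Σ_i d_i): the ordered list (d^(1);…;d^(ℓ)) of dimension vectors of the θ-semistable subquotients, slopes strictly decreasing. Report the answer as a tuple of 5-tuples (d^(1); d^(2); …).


Via rank(M_{q-1}∘⋯∘M_p): M ≅ I[1,1]^2, I[1,2], I[1,5], I[4,5].
μ_θ-semistable layers: μ^(1)=16; μ^(2)=-6; μ^(3)=-17

((0, 0, 1, 2, 2); (2, 0, 0, 0, 0); (2, 2, 0, 0, 0))


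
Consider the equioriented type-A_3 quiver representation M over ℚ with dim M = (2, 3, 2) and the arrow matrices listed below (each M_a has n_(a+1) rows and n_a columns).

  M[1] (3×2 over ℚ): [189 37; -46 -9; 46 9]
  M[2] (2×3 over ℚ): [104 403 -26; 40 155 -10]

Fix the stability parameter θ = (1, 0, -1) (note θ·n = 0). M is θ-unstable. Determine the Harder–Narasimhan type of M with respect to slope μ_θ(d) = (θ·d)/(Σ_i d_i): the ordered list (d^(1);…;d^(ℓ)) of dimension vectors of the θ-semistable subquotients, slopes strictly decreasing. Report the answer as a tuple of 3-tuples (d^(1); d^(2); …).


Interval decomposition of M: I[1,2], I[1,3], I[2,2], I[3,3].
HN type (ℓ=3): μ^(1)=1/2; μ^(2)=0; μ^(3)=-1

((1, 1, 0); (1, 2, 1); (0, 0, 1))


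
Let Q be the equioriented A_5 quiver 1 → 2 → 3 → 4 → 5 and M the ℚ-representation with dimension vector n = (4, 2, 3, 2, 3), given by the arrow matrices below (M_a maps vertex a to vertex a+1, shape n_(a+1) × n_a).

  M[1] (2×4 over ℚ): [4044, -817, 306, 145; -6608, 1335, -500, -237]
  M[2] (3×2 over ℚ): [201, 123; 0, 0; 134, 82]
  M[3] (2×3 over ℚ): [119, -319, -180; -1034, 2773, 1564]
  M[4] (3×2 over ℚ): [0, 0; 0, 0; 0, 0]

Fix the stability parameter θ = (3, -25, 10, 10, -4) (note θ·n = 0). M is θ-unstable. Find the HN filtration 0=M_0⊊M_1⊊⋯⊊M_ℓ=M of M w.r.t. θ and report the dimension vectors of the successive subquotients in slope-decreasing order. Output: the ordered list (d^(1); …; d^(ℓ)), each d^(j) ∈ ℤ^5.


Interval decomposition of M: I[1,1]^2, I[1,2], I[1,4], I[3,3], I[3,4], I[5,5]^3.
HN type (ℓ=4): μ^(1)=10; μ^(2)=3; μ^(3)=-4; μ^(4)=-11

((0, 0, 3, 2, 0); (2, 0, 0, 0, 0); (0, 0, 0, 0, 3); (2, 2, 0, 0, 0))


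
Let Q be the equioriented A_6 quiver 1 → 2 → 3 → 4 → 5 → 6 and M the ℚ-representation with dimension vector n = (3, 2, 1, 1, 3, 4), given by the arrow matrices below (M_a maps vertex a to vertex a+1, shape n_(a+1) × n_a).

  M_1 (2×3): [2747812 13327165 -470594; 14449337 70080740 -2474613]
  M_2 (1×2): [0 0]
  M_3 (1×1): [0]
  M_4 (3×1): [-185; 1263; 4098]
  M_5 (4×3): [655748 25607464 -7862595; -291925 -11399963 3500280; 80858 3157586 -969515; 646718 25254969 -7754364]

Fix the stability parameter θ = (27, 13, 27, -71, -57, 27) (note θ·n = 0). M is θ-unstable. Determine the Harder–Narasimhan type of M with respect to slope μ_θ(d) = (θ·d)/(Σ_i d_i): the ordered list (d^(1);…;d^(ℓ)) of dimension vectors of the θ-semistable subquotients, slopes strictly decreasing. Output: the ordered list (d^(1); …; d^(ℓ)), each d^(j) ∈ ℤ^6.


Interval decomposition of M: I[1,1], I[1,2]^2, I[3,3], I[4,6], I[5,6]^2, I[6,6].
HN type (ℓ=4): μ^(1)=27; μ^(2)=20; μ^(3)=-57; μ^(4)=-71

((1, 0, 1, 0, 0, 4); (2, 2, 0, 0, 0, 0); (0, 0, 0, 0, 3, 0); (0, 0, 0, 1, 0, 0))


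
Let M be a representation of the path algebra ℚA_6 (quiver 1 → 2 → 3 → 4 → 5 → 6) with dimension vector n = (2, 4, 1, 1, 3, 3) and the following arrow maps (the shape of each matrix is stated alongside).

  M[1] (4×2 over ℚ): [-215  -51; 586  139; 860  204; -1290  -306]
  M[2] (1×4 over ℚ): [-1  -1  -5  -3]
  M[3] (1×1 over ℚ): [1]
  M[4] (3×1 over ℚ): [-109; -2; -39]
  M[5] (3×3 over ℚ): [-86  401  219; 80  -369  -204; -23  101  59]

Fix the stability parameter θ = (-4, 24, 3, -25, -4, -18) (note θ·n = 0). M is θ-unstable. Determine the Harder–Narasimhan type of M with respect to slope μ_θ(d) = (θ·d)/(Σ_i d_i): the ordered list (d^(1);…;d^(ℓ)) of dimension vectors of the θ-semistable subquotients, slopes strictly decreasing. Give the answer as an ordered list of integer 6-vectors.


Interval decomposition of M: I[1,2], I[1,6], I[2,2]^2, I[5,6]^2.
HN type (ℓ=3): μ^(1)=24; μ^(2)=-4; μ^(3)=-11

((0, 3, 0, 0, 0, 0); (2, 1, 1, 1, 1, 1); (0, 0, 0, 0, 2, 2))


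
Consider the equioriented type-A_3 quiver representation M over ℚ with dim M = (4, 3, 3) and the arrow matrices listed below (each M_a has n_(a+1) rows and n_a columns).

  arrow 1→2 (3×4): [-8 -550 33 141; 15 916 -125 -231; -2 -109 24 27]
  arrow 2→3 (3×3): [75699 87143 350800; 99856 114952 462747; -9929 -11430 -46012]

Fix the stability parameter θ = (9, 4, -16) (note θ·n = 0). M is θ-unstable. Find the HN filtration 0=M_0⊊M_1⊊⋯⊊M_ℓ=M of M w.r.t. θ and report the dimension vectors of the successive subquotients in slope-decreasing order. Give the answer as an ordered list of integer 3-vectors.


Barcode: M ≅ I[1,1], I[1,3]^3. HN layers by μ_θ (2 steps, strictly decreasing):
  μ^(1)=9; μ^(2)=-1

((1, 0, 0); (3, 3, 3))


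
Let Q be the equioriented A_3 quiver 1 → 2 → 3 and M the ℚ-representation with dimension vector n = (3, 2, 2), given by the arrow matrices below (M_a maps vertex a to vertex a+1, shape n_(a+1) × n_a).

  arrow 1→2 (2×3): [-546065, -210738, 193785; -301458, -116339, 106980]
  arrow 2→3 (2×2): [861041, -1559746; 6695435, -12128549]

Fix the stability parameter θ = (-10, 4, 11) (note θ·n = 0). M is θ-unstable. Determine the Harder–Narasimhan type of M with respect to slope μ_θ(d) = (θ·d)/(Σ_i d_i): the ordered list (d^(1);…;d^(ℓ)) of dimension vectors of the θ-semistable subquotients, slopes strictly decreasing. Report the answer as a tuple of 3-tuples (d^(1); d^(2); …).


Interval decomposition of M: I[1,1], I[1,3]^2.
HN type (ℓ=3): μ^(1)=11; μ^(2)=4; μ^(3)=-10

((0, 0, 2); (0, 2, 0); (3, 0, 0))


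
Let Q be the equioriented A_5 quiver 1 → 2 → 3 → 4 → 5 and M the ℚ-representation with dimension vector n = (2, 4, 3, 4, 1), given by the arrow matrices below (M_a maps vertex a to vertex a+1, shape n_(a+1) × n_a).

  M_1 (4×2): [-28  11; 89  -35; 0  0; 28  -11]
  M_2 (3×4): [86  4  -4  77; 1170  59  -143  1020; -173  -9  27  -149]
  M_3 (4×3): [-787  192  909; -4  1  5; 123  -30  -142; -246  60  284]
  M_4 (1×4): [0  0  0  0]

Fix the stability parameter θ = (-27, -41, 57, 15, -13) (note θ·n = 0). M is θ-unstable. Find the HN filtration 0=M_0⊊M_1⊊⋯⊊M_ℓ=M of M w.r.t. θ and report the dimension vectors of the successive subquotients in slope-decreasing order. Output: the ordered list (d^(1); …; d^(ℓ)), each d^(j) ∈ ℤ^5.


Via rank(M_{q-1}∘⋯∘M_p): M ≅ I[1,4]^2, I[2,2], I[2,4], I[4,4], I[5,5].
μ_θ-semistable layers: μ^(1)=36; μ^(2)=15; μ^(3)=-13; μ^(4)=-34; μ^(5)=-41

((0, 0, 3, 3, 0); (0, 0, 0, 1, 0); (0, 0, 0, 0, 1); (2, 2, 0, 0, 0); (0, 2, 0, 0, 0))


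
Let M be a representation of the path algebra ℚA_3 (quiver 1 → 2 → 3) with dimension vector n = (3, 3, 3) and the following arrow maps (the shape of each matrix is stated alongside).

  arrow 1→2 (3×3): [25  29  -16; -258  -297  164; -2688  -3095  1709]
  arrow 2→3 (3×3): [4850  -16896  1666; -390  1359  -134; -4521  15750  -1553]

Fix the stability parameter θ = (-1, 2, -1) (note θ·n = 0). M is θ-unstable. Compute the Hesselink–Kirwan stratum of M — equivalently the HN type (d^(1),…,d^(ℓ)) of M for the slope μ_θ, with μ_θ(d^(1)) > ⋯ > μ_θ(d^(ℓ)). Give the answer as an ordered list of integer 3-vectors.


Barcode: M ≅ I[1,2], I[1,3]^2, I[3,3]. HN layers by μ_θ (3 steps, strictly decreasing):
  μ^(1)=2; μ^(2)=1/2; μ^(3)=-1

((0, 1, 0); (0, 2, 2); (3, 0, 1))


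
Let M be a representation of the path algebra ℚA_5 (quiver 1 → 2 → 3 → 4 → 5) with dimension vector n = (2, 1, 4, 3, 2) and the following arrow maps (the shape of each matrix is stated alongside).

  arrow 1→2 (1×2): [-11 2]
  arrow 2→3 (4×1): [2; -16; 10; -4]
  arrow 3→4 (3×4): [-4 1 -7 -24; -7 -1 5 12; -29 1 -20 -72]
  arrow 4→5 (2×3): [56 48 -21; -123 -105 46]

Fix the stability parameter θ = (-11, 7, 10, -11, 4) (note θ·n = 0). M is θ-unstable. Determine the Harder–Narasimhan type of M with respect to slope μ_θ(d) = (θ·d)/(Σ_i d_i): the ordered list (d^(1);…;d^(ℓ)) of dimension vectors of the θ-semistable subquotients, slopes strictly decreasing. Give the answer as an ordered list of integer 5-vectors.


Barcode: M ≅ I[1,1], I[1,5], I[3,3], I[3,4], I[3,5]. HN layers by μ_θ (5 steps, strictly decreasing):
  μ^(1)=10; μ^(2)=4; μ^(3)=2; μ^(4)=-1/2; μ^(5)=-11

((0, 0, 1, 0, 0); (0, 0, 0, 0, 2); (0, 1, 1, 1, 0); (0, 0, 2, 2, 0); (2, 0, 0, 0, 0))


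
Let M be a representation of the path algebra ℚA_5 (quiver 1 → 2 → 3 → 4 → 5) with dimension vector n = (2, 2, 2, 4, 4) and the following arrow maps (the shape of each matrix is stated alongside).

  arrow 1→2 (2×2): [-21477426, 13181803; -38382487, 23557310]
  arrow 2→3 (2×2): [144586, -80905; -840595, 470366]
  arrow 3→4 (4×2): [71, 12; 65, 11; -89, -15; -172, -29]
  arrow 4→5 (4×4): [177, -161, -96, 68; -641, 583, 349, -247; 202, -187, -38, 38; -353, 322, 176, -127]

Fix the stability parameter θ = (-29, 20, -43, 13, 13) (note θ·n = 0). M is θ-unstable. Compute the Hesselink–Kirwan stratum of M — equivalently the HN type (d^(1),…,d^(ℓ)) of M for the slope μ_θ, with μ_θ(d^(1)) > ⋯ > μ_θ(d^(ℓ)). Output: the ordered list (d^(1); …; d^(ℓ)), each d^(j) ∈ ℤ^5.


Barcode: M ≅ I[1,5]^2, I[4,5]^2. HN layers by μ_θ (3 steps, strictly decreasing):
  μ^(1)=13; μ^(2)=-23/2; μ^(3)=-29

((0, 0, 0, 4, 4); (0, 2, 2, 0, 0); (2, 0, 0, 0, 0))


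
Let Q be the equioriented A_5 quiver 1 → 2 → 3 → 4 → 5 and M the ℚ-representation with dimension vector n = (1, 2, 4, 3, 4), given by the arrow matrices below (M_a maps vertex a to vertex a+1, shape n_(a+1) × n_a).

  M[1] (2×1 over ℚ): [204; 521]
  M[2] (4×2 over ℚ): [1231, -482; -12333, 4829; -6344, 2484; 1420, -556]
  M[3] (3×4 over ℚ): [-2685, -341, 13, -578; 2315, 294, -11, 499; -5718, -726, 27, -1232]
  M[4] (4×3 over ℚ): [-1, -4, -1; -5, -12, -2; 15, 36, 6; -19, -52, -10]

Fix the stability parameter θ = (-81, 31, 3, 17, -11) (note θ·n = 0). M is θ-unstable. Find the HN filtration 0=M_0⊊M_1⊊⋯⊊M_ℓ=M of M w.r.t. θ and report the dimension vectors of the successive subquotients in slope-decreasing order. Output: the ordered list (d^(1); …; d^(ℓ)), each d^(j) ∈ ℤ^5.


Interval decomposition of M: I[1,5], I[2,4], I[3,3], I[3,5], I[5,5]^2.
HN type (ℓ=5): μ^(1)=17; μ^(2)=10; μ^(3)=3; μ^(4)=-11; μ^(5)=-81

((0, 1, 1, 1, 0); (0, 1, 1, 1, 1); (0, 0, 2, 1, 1); (0, 0, 0, 0, 2); (1, 0, 0, 0, 0))


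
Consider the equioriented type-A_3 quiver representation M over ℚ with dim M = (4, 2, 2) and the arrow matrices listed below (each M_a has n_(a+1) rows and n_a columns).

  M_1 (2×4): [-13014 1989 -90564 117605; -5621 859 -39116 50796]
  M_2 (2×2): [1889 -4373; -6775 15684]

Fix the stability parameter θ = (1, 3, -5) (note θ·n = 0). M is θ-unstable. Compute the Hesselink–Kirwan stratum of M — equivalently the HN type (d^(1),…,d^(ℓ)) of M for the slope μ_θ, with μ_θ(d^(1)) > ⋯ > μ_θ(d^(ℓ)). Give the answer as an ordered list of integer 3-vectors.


Via rank(M_{q-1}∘⋯∘M_p): M ≅ I[1,1]^2, I[1,3]^2.
μ_θ-semistable layers: μ^(1)=1; μ^(2)=-1/3

((2, 0, 0); (2, 2, 2))


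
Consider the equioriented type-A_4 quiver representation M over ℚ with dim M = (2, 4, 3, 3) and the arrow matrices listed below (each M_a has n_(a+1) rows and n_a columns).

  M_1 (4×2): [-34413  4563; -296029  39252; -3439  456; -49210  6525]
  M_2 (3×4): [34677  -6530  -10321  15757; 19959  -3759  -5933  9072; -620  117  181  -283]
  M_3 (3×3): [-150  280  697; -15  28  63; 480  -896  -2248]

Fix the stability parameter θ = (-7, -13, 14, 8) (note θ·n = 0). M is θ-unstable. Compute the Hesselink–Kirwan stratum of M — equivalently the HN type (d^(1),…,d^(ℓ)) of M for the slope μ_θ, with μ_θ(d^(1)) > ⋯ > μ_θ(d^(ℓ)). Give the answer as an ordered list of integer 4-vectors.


Via rank(M_{q-1}∘⋯∘M_p): M ≅ I[1,4]^2, I[2,2], I[2,3], I[4,4].
μ_θ-semistable layers: μ^(1)=14; μ^(2)=11; μ^(3)=8; μ^(4)=-10; μ^(5)=-13

((0, 0, 1, 0); (0, 0, 2, 2); (0, 0, 0, 1); (2, 2, 0, 0); (0, 2, 0, 0))


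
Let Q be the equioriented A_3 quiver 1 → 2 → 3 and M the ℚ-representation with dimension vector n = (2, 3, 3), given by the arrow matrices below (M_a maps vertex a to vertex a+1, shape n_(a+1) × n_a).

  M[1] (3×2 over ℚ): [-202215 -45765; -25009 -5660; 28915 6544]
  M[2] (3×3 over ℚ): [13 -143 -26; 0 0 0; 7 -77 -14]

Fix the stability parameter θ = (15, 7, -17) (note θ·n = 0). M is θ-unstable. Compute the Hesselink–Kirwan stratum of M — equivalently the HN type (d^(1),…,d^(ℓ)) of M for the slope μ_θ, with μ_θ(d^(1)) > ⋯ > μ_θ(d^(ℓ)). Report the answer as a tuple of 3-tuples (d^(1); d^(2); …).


Barcode: M ≅ I[1,2], I[1,3], I[2,2], I[3,3]^2. HN layers by μ_θ (4 steps, strictly decreasing):
  μ^(1)=11; μ^(2)=7; μ^(3)=5/3; μ^(4)=-17

((1, 1, 0); (0, 1, 0); (1, 1, 1); (0, 0, 2))


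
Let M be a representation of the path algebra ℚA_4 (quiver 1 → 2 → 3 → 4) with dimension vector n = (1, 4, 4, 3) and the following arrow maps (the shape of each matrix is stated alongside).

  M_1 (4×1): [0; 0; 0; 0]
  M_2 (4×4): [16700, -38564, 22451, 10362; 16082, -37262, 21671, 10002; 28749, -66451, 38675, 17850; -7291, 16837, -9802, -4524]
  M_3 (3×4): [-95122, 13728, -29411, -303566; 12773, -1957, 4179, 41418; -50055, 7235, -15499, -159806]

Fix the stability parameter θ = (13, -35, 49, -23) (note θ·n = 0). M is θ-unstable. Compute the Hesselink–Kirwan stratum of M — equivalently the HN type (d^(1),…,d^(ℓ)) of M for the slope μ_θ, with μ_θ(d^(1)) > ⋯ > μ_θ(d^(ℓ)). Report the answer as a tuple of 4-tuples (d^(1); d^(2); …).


Interval decomposition of M: I[1,1], I[2,2]^2, I[2,4]^2, I[3,3], I[3,4].
HN type (ℓ=3): μ^(1)=49; μ^(2)=13; μ^(3)=-35

((0, 0, 1, 0); (1, 0, 3, 3); (0, 4, 0, 0))


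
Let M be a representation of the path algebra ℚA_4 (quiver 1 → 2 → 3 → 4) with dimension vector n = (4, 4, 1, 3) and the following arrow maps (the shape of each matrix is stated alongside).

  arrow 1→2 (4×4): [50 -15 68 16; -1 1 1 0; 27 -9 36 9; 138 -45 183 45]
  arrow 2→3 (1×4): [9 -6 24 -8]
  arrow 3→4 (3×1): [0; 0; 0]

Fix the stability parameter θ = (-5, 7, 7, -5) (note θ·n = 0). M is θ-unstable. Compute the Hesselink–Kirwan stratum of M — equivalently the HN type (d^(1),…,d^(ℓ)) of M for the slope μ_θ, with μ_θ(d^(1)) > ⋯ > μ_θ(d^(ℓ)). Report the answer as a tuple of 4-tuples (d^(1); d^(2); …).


Interval decomposition of M: I[1,1], I[1,2]^2, I[1,3], I[2,2], I[4,4]^3.
HN type (ℓ=2): μ^(1)=7; μ^(2)=-5

((0, 4, 1, 0); (4, 0, 0, 3))


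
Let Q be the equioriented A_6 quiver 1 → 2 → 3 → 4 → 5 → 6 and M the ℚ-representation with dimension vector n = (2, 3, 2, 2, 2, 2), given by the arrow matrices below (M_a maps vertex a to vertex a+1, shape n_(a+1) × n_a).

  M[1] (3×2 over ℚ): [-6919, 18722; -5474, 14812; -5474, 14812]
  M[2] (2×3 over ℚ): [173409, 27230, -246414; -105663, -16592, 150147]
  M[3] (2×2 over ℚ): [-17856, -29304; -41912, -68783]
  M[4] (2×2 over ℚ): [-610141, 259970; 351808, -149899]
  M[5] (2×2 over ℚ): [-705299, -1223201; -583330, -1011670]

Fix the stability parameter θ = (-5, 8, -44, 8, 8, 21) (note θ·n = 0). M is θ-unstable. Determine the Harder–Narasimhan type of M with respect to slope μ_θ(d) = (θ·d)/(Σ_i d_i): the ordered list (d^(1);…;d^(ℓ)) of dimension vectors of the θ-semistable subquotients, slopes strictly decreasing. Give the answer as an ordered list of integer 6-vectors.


Barcode: M ≅ I[1,1], I[1,6], I[2,2], I[2,3], I[4,5], I[6,6]. HN layers by μ_θ (5 steps, strictly decreasing):
  μ^(1)=21; μ^(2)=8; μ^(3)=-5; μ^(4)=-41/3; μ^(5)=-18

((0, 0, 0, 0, 0, 2); (0, 1, 0, 2, 2, 0); (1, 0, 0, 0, 0, 0); (1, 1, 1, 0, 0, 0); (0, 1, 1, 0, 0, 0))


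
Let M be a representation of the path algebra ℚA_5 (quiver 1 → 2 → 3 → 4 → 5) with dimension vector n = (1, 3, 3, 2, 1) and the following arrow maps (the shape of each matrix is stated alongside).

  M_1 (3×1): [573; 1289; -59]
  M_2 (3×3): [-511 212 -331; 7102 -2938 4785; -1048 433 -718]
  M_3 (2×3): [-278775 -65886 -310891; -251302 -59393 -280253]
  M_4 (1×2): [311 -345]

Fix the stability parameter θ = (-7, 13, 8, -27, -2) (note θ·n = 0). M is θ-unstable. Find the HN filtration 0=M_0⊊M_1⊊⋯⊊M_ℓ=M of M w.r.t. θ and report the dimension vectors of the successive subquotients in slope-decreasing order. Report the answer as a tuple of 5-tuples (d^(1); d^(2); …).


Barcode: M ≅ I[1,5], I[2,3], I[2,4]. HN layers by μ_θ (3 steps, strictly decreasing):
  μ^(1)=21/2; μ^(2)=-2; μ^(3)=-7

((0, 1, 1, 0, 0); (0, 2, 2, 2, 1); (1, 0, 0, 0, 0))


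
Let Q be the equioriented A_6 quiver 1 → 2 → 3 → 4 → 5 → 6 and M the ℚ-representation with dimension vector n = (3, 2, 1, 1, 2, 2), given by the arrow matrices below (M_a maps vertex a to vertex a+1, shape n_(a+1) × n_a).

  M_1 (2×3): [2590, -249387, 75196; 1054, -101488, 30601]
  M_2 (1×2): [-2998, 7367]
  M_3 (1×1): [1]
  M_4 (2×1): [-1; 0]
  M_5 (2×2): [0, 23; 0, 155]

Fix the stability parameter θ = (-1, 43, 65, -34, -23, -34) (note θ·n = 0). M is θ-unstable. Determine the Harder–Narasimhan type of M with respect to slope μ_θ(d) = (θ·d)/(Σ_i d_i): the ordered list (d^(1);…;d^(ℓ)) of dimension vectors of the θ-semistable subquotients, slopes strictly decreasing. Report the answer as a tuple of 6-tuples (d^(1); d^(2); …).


Via rank(M_{q-1}∘⋯∘M_p): M ≅ I[1,1], I[1,2], I[1,5], I[5,6], I[6,6].
μ_θ-semistable layers: μ^(1)=43; μ^(2)=51/4; μ^(3)=-1; μ^(4)=-57/2; μ^(5)=-34

((0, 1, 0, 0, 0, 0); (0, 1, 1, 1, 1, 0); (3, 0, 0, 0, 0, 0); (0, 0, 0, 0, 1, 1); (0, 0, 0, 0, 0, 1))


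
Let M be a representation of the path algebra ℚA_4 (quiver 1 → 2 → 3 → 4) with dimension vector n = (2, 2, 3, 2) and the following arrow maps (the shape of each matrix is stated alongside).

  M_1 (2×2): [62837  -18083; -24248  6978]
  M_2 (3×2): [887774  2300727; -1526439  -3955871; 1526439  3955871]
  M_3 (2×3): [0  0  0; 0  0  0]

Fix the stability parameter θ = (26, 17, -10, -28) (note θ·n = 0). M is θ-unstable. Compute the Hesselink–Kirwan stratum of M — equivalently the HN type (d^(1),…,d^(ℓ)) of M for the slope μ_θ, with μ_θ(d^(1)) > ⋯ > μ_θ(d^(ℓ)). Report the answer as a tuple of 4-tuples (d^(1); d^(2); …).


Interval decomposition of M: I[1,3]^2, I[3,3], I[4,4]^2.
HN type (ℓ=3): μ^(1)=11; μ^(2)=-10; μ^(3)=-28

((2, 2, 2, 0); (0, 0, 1, 0); (0, 0, 0, 2))


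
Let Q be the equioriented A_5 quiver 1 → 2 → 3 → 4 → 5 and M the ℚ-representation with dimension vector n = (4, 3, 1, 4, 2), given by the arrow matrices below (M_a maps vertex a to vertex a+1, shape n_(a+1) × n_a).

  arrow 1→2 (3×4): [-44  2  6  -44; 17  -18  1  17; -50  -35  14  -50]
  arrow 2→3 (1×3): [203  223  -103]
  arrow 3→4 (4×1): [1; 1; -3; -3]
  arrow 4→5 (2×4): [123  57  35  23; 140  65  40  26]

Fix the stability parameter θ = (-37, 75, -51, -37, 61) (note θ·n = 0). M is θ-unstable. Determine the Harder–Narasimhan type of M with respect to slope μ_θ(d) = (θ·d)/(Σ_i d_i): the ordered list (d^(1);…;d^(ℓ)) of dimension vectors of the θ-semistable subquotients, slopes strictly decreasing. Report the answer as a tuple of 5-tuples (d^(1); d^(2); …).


Via rank(M_{q-1}∘⋯∘M_p): M ≅ I[1,1], I[1,2]^2, I[1,5], I[4,4]^2, I[4,5].
μ_θ-semistable layers: μ^(1)=75; μ^(2)=61; μ^(3)=-13/3; μ^(4)=-37

((0, 2, 0, 0, 0); (0, 0, 0, 0, 2); (0, 1, 1, 1, 0); (4, 0, 0, 3, 0))


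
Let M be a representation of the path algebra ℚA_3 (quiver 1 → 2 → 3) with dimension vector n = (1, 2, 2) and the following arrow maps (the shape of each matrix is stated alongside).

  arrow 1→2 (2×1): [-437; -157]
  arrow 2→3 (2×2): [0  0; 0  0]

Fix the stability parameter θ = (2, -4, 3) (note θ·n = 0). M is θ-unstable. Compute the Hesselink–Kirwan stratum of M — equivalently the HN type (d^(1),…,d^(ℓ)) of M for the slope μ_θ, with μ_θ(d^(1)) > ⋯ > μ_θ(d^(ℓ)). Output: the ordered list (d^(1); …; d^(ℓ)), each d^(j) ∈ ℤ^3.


Interval decomposition of M: I[1,2], I[2,2], I[3,3]^2.
HN type (ℓ=3): μ^(1)=3; μ^(2)=-1; μ^(3)=-4

((0, 0, 2); (1, 1, 0); (0, 1, 0))


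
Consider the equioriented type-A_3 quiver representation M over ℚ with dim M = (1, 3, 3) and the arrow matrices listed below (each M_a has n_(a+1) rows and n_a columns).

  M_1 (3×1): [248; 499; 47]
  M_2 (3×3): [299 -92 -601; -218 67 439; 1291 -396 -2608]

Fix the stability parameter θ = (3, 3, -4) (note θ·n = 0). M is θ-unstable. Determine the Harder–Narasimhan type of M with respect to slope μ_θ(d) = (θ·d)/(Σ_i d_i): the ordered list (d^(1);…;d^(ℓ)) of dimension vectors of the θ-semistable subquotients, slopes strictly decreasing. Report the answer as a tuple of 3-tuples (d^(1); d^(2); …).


Via rank(M_{q-1}∘⋯∘M_p): M ≅ I[1,3], I[2,3]^2.
μ_θ-semistable layers: μ^(1)=2/3; μ^(2)=-1/2

((1, 1, 1); (0, 2, 2))


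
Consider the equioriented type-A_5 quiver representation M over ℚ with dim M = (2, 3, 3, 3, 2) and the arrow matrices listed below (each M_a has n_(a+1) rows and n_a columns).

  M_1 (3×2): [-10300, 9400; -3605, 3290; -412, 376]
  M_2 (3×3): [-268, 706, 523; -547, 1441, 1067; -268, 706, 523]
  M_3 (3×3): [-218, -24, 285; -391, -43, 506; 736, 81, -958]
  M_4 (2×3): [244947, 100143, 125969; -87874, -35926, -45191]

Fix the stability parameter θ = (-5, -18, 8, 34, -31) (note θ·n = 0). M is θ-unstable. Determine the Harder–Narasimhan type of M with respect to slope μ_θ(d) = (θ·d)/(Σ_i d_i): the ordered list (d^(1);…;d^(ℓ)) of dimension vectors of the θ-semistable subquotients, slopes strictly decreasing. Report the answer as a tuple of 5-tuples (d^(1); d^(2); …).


Interval decomposition of M: I[1,1], I[1,5], I[2,2], I[2,4], I[3,5].
HN type (ℓ=6): μ^(1)=34; μ^(2)=8; μ^(3)=11/3; μ^(4)=-5; μ^(5)=-23/2; μ^(6)=-18

((0, 0, 0, 1, 0); (0, 0, 1, 0, 0); (0, 0, 2, 2, 2); (1, 0, 0, 0, 0); (1, 1, 0, 0, 0); (0, 2, 0, 0, 0))


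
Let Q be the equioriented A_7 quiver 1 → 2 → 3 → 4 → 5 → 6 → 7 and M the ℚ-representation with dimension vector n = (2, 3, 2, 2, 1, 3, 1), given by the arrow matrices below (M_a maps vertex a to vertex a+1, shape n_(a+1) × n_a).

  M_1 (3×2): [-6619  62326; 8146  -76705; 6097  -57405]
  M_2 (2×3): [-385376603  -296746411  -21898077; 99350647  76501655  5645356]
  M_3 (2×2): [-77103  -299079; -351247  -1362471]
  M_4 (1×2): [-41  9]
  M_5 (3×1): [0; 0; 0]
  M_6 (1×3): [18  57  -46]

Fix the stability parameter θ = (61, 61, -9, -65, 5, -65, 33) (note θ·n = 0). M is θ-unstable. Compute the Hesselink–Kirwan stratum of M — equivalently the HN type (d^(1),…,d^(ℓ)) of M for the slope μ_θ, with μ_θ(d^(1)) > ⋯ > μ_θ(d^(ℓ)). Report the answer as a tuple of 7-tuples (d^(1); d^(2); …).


Via rank(M_{q-1}∘⋯∘M_p): M ≅ I[1,3], I[1,4], I[2,2], I[4,5], I[6,6]^2, I[6,7].
μ_θ-semistable layers: μ^(1)=61; μ^(2)=113/3; μ^(3)=33; μ^(4)=12; μ^(5)=5; μ^(6)=-65

((0, 1, 0, 0, 0, 0, 0); (1, 1, 1, 0, 0, 0, 0); (0, 0, 0, 0, 0, 0, 1); (1, 1, 1, 1, 0, 0, 0); (0, 0, 0, 0, 1, 0, 0); (0, 0, 0, 1, 0, 3, 0))


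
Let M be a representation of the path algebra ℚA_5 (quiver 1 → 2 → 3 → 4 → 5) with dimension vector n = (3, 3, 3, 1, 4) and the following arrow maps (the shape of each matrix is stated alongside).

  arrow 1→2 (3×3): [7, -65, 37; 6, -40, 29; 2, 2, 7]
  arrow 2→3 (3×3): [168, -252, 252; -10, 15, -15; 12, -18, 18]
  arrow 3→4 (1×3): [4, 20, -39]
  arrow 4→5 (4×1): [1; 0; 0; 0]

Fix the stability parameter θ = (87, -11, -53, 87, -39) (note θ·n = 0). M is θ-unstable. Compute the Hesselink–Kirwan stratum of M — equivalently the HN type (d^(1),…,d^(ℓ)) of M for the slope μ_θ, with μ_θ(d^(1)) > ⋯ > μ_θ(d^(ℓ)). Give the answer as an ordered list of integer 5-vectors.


Barcode: M ≅ I[1,2]^2, I[1,5], I[3,3]^2, I[5,5]^3. HN layers by μ_θ (5 steps, strictly decreasing):
  μ^(1)=38; μ^(2)=24; μ^(3)=23/3; μ^(4)=-39; μ^(5)=-53

((2, 2, 0, 0, 0); (0, 0, 0, 1, 1); (1, 1, 1, 0, 0); (0, 0, 0, 0, 3); (0, 0, 2, 0, 0))


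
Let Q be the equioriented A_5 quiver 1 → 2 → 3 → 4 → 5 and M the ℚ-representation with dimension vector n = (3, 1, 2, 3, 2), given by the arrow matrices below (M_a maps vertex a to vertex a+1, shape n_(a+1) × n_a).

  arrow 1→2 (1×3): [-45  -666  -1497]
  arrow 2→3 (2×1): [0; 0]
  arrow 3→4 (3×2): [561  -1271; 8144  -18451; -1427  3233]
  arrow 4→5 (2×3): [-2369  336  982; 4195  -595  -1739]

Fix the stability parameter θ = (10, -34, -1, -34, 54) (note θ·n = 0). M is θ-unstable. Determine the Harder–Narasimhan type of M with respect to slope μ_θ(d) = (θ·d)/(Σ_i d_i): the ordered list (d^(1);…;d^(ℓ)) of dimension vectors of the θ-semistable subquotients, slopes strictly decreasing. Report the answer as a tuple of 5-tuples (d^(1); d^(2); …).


Via rank(M_{q-1}∘⋯∘M_p): M ≅ I[1,1]^2, I[1,2], I[3,5]^2, I[4,4].
μ_θ-semistable layers: μ^(1)=54; μ^(2)=10; μ^(3)=-12; μ^(4)=-35/2; μ^(5)=-34

((0, 0, 0, 0, 2); (2, 0, 0, 0, 0); (1, 1, 0, 0, 0); (0, 0, 2, 2, 0); (0, 0, 0, 1, 0))


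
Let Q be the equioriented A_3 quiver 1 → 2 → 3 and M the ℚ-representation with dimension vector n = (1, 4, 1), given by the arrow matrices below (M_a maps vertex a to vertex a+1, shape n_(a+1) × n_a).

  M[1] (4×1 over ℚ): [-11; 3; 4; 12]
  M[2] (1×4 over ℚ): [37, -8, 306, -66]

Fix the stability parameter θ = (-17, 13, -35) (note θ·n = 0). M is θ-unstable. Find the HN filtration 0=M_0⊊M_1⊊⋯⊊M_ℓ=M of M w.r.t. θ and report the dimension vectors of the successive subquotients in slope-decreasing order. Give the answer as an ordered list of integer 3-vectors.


Interval decomposition of M: I[1,3], I[2,2]^3.
HN type (ℓ=3): μ^(1)=13; μ^(2)=-11; μ^(3)=-17

((0, 3, 0); (0, 1, 1); (1, 0, 0))


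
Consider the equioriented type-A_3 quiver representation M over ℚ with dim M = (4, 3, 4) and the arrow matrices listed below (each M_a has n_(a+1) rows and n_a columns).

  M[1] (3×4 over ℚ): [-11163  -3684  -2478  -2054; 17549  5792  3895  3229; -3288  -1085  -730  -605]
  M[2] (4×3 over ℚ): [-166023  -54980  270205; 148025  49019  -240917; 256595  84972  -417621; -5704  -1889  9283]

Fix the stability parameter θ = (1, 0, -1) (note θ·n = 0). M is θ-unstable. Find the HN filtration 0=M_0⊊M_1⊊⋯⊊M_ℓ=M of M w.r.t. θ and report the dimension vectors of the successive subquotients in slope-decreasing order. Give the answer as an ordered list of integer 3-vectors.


Interval decomposition of M: I[1,1], I[1,3]^3, I[3,3].
HN type (ℓ=3): μ^(1)=1; μ^(2)=0; μ^(3)=-1

((1, 0, 0); (3, 3, 3); (0, 0, 1))


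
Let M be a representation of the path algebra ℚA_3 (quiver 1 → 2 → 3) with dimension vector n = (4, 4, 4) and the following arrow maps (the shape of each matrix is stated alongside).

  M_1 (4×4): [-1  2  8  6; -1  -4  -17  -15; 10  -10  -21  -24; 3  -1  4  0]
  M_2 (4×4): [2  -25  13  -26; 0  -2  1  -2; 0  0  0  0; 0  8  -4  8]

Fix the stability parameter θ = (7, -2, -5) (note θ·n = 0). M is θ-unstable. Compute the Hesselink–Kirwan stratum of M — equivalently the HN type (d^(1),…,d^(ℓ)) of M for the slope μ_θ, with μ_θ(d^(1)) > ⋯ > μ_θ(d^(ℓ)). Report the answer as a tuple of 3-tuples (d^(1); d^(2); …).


Interval decomposition of M: I[1,2]^2, I[1,3]^2, I[3,3]^2.
HN type (ℓ=3): μ^(1)=5/2; μ^(2)=0; μ^(3)=-5

((2, 2, 0); (2, 2, 2); (0, 0, 2))


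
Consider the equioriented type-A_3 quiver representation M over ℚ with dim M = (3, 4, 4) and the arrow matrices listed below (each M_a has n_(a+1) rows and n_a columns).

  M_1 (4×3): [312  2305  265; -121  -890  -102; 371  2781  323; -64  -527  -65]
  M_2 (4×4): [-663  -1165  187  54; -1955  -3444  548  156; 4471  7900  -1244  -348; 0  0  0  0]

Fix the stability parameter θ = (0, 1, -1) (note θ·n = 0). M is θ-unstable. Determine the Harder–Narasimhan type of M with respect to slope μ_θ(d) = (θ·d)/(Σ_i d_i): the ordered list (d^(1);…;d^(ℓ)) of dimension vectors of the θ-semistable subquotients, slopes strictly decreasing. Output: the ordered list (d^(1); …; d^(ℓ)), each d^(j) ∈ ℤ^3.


Via rank(M_{q-1}∘⋯∘M_p): M ≅ I[1,2], I[1,3]^2, I[2,2], I[3,3]^2.
μ_θ-semistable layers: μ^(1)=1; μ^(2)=0; μ^(3)=-1

((0, 2, 0); (3, 2, 2); (0, 0, 2))


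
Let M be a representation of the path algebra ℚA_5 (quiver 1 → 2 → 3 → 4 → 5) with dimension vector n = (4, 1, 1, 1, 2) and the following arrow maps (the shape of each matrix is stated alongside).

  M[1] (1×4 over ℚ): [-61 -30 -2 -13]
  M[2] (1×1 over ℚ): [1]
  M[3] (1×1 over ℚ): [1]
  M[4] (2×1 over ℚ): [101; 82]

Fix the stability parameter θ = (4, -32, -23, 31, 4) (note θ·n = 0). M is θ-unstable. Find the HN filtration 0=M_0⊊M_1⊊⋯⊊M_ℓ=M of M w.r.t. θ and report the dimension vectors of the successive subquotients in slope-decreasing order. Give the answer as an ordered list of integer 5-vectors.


Barcode: M ≅ I[1,1]^3, I[1,5], I[5,5]. HN layers by μ_θ (3 steps, strictly decreasing):
  μ^(1)=35/2; μ^(2)=4; μ^(3)=-17

((0, 0, 0, 1, 1); (3, 0, 0, 0, 1); (1, 1, 1, 0, 0))


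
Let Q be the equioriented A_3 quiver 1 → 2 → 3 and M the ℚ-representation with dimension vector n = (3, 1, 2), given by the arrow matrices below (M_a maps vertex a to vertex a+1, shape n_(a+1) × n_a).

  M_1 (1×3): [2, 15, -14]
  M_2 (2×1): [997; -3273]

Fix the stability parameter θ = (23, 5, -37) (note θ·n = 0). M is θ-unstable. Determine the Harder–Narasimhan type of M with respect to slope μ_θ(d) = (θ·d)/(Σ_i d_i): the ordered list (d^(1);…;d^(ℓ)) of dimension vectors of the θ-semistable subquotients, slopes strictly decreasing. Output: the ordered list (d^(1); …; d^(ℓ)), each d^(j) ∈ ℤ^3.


Barcode: M ≅ I[1,1]^2, I[1,3], I[3,3]. HN layers by μ_θ (3 steps, strictly decreasing):
  μ^(1)=23; μ^(2)=-3; μ^(3)=-37

((2, 0, 0); (1, 1, 1); (0, 0, 1))


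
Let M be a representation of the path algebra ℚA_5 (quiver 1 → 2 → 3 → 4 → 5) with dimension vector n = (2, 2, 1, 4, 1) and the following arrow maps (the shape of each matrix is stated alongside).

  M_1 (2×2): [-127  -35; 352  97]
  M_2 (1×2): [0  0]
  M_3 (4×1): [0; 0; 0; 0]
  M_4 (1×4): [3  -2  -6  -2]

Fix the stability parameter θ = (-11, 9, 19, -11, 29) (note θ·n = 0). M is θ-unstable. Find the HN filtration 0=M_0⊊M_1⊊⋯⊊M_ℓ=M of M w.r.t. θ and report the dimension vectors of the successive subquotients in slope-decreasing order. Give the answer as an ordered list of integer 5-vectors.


Via rank(M_{q-1}∘⋯∘M_p): M ≅ I[1,2]^2, I[3,3], I[4,4]^3, I[4,5].
μ_θ-semistable layers: μ^(1)=29; μ^(2)=19; μ^(3)=9; μ^(4)=-11

((0, 0, 0, 0, 1); (0, 0, 1, 0, 0); (0, 2, 0, 0, 0); (2, 0, 0, 4, 0))


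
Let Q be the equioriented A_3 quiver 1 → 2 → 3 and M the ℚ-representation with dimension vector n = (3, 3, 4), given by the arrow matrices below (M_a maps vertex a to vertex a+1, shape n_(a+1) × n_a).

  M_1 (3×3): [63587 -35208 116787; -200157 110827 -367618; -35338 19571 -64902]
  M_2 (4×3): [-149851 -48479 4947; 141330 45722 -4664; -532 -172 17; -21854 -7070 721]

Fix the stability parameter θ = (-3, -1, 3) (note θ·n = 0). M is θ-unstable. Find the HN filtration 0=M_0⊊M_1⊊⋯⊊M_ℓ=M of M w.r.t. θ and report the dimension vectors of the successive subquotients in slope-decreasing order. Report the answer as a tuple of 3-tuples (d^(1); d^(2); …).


Via rank(M_{q-1}∘⋯∘M_p): M ≅ I[1,2], I[1,3]^2, I[3,3]^2.
μ_θ-semistable layers: μ^(1)=3; μ^(2)=-1; μ^(3)=-3

((0, 0, 4); (0, 3, 0); (3, 0, 0))


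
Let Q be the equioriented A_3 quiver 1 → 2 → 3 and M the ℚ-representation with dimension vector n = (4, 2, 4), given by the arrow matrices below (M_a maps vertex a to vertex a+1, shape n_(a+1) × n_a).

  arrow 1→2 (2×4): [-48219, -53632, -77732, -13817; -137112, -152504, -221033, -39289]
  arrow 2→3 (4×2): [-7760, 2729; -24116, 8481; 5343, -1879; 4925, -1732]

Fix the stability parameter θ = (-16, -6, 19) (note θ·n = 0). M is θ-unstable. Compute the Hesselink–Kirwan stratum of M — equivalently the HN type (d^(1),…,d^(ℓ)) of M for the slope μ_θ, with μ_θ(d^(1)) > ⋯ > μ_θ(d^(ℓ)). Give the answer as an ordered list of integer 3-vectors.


Via rank(M_{q-1}∘⋯∘M_p): M ≅ I[1,1]^2, I[1,3]^2, I[3,3]^2.
μ_θ-semistable layers: μ^(1)=19; μ^(2)=-6; μ^(3)=-16

((0, 0, 4); (0, 2, 0); (4, 0, 0))


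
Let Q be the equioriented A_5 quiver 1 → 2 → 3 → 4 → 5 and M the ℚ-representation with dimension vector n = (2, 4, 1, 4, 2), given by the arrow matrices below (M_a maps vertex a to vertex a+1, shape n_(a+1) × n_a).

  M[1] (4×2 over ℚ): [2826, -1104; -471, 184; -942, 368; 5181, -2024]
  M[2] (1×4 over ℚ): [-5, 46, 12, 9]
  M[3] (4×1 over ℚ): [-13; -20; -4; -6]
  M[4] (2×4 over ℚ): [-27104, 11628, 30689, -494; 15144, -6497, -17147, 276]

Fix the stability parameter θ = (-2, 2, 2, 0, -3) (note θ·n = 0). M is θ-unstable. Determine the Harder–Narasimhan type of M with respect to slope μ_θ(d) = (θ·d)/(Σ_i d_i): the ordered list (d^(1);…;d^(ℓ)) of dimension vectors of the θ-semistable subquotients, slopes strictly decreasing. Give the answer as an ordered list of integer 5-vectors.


Via rank(M_{q-1}∘⋯∘M_p): M ≅ I[1,1], I[1,4], I[2,2]^3, I[4,4], I[4,5]^2.
μ_θ-semistable layers: μ^(1)=2; μ^(2)=4/3; μ^(3)=0; μ^(4)=-3/2; μ^(5)=-2

((0, 3, 0, 0, 0); (0, 1, 1, 1, 0); (0, 0, 0, 1, 0); (0, 0, 0, 2, 2); (2, 0, 0, 0, 0))


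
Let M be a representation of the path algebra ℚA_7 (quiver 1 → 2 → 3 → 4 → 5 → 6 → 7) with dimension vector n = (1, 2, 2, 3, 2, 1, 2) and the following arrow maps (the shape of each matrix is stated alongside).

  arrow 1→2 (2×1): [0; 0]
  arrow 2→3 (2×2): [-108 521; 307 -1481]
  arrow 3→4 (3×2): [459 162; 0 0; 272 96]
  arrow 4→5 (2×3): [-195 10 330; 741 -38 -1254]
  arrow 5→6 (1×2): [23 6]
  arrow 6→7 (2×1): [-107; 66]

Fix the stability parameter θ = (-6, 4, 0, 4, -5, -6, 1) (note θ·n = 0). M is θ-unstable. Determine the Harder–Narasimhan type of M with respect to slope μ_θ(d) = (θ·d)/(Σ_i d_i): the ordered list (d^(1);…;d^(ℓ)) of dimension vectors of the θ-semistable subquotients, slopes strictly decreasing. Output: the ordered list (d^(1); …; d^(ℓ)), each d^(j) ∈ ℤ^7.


Interval decomposition of M: I[1,1], I[2,3], I[2,7], I[4,4]^2, I[5,5], I[7,7].
HN type (ℓ=6): μ^(1)=4; μ^(2)=2; μ^(3)=1; μ^(4)=-3/5; μ^(5)=-5; μ^(6)=-6

((0, 0, 0, 2, 0, 0, 0); (0, 1, 1, 0, 0, 0, 0); (0, 0, 0, 0, 0, 0, 2); (0, 1, 1, 1, 1, 1, 0); (0, 0, 0, 0, 1, 0, 0); (1, 0, 0, 0, 0, 0, 0))


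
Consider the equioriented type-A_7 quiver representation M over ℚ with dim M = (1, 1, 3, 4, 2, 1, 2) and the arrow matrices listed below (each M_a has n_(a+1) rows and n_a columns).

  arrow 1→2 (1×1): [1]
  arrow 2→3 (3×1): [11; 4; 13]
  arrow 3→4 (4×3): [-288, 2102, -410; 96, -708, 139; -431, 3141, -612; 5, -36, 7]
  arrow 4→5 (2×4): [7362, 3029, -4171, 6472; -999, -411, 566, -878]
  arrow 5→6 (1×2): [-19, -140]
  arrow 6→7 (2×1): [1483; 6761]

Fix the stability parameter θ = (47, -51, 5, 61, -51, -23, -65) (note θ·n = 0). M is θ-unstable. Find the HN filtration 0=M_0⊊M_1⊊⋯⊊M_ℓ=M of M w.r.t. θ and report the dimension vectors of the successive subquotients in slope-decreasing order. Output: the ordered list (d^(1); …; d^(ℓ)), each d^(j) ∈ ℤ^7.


Via rank(M_{q-1}∘⋯∘M_p): M ≅ I[1,7], I[3,4], I[3,5], I[4,4], I[7,7].
μ_θ-semistable layers: μ^(1)=61; μ^(2)=5; μ^(3)=-11; μ^(4)=-65

((0, 0, 0, 2, 0, 0, 0); (0, 0, 2, 1, 1, 0, 0); (1, 1, 1, 1, 1, 1, 1); (0, 0, 0, 0, 0, 0, 1))


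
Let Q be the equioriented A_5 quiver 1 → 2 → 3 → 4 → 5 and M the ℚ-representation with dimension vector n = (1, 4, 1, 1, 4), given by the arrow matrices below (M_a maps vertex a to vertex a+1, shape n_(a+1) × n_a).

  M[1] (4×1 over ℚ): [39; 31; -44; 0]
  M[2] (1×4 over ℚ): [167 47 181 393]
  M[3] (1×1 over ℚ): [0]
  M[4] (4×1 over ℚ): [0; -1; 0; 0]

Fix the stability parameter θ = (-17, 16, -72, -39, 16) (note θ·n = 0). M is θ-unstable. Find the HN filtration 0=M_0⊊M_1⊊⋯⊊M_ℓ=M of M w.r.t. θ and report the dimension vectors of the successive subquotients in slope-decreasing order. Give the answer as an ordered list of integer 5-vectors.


Via rank(M_{q-1}∘⋯∘M_p): M ≅ I[1,3], I[2,2]^3, I[4,5], I[5,5]^3.
μ_θ-semistable layers: μ^(1)=16; μ^(2)=-73/3; μ^(3)=-39

((0, 3, 0, 0, 4); (1, 1, 1, 0, 0); (0, 0, 0, 1, 0))
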